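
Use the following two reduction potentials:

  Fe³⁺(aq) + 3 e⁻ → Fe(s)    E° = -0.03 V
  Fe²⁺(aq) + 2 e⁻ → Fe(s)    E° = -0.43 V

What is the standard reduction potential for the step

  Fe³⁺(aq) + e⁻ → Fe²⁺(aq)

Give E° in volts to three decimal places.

+0.770 V

Sequential free energies add, so n₃E°₃ = n₁E°₁ + n₂E°₂.
With n₃ = 3, and the known step contributing 2×(-0.43) V, the unknown satisfies 1·E° = 3×(-0.03) − 2×(-0.43) = +0.770.
E° = +0.770 / 1 = +0.770 V.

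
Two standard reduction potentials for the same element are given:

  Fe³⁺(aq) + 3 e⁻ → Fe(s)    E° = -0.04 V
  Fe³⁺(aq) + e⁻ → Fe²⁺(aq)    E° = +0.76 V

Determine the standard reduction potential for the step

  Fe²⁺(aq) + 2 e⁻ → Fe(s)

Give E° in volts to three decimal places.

-0.440 V

Sequential free energies add, so n₃E°₃ = n₁E°₁ + n₂E°₂.
With n₃ = 3, and the known step contributing 1×(+0.76) V, the unknown satisfies 2·E° = 3×(-0.04) − 1×(+0.76) = -0.880.
E° = -0.880 / 2 = -0.440 V.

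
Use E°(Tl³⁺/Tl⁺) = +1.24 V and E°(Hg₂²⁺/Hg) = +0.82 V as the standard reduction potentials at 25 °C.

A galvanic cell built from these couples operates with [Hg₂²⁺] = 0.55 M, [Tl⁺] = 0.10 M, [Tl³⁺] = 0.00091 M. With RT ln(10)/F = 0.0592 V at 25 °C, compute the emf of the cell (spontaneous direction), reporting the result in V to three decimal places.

+0.367 V

Tl³⁺/Tl⁺ is the cathode (higher E°), Hg₂²⁺/Hg the anode: E°cell = +1.24 − (+0.82) = +0.42 V, n = 2.
Overall: Tl³⁺(aq) + 2 Hg(l) → Tl⁺(aq) + Hg₂²⁺(aq)
Q = [Tl⁺]·[Hg₂²⁺] / ([Tl³⁺]); log Q = 1.781.
E = E° − (0.0592/n) log Q = +0.42 − (0.0592/2)(1.781) = +0.367 V.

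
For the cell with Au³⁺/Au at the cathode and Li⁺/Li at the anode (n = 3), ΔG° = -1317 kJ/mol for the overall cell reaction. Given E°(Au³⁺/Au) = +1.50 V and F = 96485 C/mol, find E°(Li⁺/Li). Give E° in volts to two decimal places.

-3.05 V

E°cell = −ΔG°/(nF) = −(-1317×10³)/((3)(96485)) = +4.550 V.
Since Au³⁺/Au is the cathode and Li⁺/Li the anode, E°cell = E°(Au³⁺/Au) − E°(Li⁺/Li).
So E°(Li⁺/Li) = E°(Au³⁺/Au) − E°cell = (+1.50) − (+4.550) = -3.05 V.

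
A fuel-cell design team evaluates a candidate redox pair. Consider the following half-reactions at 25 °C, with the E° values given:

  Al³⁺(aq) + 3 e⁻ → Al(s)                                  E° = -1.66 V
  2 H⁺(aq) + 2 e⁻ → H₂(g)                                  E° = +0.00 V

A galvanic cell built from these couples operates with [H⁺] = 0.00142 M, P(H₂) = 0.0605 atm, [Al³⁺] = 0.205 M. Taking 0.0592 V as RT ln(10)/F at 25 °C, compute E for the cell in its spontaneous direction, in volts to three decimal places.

+1.541 V

H⁺/H₂ is the cathode (higher E°), Al³⁺/Al the anode: E°cell = +0.00 − (-1.66) = +1.66 V, n = 6.
Overall: 6 H⁺(aq) + 2 Al(s) → 3 H₂(g) + 2 Al³⁺(aq)
Q = P(H₂)^3·[Al³⁺]^2 / ([H⁺]^6); log Q = 12.055.
E = E° − (0.0592/n) log Q = +1.66 − (0.0592/6)(12.055) = +1.541 V.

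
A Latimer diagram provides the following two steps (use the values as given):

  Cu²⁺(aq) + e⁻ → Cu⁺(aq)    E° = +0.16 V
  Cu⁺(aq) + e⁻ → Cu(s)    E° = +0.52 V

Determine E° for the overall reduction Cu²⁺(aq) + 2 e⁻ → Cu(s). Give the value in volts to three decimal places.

+0.340 V

Standard free energies of sequential steps add: ΔG°₃ = ΔG°₁ + ΔG°₂, so n₃E°₃ = n₁E°₁ + n₂E°₂.
E°₃ = (1×+0.16 + 1×+0.52) / 2 = (+0.680) / 2 = +0.340 V.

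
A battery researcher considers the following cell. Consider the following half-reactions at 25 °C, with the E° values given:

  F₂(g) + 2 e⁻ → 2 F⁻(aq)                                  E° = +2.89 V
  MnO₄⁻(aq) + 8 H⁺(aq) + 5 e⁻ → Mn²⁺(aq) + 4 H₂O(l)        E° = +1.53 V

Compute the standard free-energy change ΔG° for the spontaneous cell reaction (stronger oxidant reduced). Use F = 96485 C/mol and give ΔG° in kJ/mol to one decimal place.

-1312.2 kJ/mol

F₂/F⁻ (E° = +2.89 V) is the cathode; MnO₄⁻/Mn²⁺ (E° = +1.53 V) is the anode, so E°cell = +1.36 V.
Balancing electrons gives n = 10 (lcm of 2 and 5).
ΔG° = −nFE° = −(10)(96485)(+1.36) = -1,312,196 J = -1312.2 kJ/mol.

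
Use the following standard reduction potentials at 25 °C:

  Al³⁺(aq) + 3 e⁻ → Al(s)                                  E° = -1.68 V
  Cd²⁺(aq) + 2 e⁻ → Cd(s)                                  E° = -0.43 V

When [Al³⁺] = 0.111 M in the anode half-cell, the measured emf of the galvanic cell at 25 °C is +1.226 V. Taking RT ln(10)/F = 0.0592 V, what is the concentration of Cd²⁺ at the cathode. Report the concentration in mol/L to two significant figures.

0.036 M

Cd²⁺/Cd is the cathode, Al³⁺/Al the anode: E°cell = +1.25 V, n = 6.
Overall reaction: 3 Cd²⁺(aq) + 2 Al(s) → 3 Cd(s) + 2 Al³⁺(aq); Q = [Al³⁺]^2/[Cd²⁺]^3.
From E = E° − (0.0592/n) log Q: log Q = (E° − E)·n/0.0592 = (+1.25 − (+1.226))·6/0.0592 = 2.4324.
So 3·log[Cd²⁺] = 2·log(0.111) − log Q = -1.9094 − (2.4324) = -4.3418; log[Cd²⁺] = -4.3418 / 3 = -1.4473; [Cd²⁺] = 10^(-1.4473) ≈ 0.036 M.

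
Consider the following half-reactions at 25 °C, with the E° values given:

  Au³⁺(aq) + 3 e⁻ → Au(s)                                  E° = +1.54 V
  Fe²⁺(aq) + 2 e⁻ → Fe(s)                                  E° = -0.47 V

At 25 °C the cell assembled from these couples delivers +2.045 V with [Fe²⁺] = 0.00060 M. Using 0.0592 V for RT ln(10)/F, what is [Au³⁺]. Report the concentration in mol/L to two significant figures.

Au³⁺/Au is the cathode, Fe²⁺/Fe the anode: E°cell = +2.01 V, n = 6.
Overall reaction: 2 Au³⁺(aq) + 3 Fe(s) → 2 Au(s) + 3 Fe²⁺(aq); Q = [Fe²⁺]^3/[Au³⁺]^2.
From E = E° − (0.0592/n) log Q: log Q = (E° − E)·n/0.0592 = (+2.01 − (+2.045))·6/0.0592 = -3.5473.
So 2·log[Au³⁺] = 3·log(0.0006) − log Q = -9.6655 − (-3.5473) = -6.1182; log[Au³⁺] = -6.1182 / 2 = -3.0591; [Au³⁺] = 10^(-3.0591) ≈ 0.00087 M.

0.00087 M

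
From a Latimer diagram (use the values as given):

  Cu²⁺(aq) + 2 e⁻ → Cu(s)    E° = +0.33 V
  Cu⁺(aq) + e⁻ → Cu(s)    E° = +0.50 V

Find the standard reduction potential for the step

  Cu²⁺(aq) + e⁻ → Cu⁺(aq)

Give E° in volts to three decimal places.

+0.160 V

Sequential free energies add, so n₃E°₃ = n₁E°₁ + n₂E°₂.
With n₃ = 2, and the known step contributing 1×(+0.50) V, the unknown satisfies 1·E° = 2×(+0.33) − 1×(+0.50) = +0.160.
E° = +0.160 / 1 = +0.160 V.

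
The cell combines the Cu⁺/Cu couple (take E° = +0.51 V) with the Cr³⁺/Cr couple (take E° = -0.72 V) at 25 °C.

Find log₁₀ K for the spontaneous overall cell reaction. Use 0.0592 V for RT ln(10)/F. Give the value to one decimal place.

62.3

Cathode: Cu⁺/Cu; anode: Cr³⁺/Cr. E°cell = +1.23 V, n = 3.
log K = nE°cell / 0.0592 = (3)(+1.23) / 0.0592 = 62.3.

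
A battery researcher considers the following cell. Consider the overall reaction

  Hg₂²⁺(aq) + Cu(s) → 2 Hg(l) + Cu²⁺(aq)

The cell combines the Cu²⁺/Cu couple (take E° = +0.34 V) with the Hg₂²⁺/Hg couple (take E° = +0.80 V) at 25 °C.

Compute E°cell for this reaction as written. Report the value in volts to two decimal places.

+0.46 V

The Hg₂²⁺/Hg couple has the higher reduction potential, so it is the cathode; Cu²⁺/Cu is oxidised at the anode.
E°cell = E°(cathode) − E°(anode) = (+0.80) − (+0.34) = +0.46 V.
Since E°cell > 0, the reaction is spontaneous under standard conditions.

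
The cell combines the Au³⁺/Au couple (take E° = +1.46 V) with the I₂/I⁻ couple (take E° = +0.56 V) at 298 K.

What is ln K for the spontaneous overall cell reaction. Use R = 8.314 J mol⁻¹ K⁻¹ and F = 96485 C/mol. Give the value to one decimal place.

210.3

Cathode: Au³⁺/Au; anode: I₂/I⁻. E°cell = (+1.46) − (+0.56) = +0.90 V, with n = 6.
ΔG° = −nFE° = −RT ln K, so ln K = nFE°/(RT) = (6)(96485)(+0.90) / ((8.314)(298)) = 210.294.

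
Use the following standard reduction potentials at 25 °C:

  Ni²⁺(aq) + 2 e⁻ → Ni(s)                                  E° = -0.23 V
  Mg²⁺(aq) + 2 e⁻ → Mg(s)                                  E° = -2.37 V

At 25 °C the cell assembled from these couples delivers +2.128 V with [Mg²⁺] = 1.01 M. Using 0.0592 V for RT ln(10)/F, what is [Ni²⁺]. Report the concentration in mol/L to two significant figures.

0.40 M

Ni²⁺/Ni is the cathode, Mg²⁺/Mg the anode: E°cell = +2.14 V, n = 2.
Overall reaction: Ni²⁺(aq) + Mg(s) → Ni(s) + Mg²⁺(aq); Q = [Mg²⁺]^1/[Ni²⁺]^1.
From E = E° − (0.0592/n) log Q: log Q = (E° − E)·n/0.0592 = (+2.14 − (+2.128))·2/0.0592 = 0.4054.
So 1·log[Ni²⁺] = 1·log(1.01) − log Q = 0.0043 − (0.4054) = -0.4011; [Ni²⁺] = 10^(-0.4011) ≈ 0.40 M.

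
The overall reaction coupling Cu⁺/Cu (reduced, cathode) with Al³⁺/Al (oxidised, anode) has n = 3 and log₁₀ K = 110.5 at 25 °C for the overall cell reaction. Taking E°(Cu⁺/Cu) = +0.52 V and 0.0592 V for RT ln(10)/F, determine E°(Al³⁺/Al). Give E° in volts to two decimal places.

E°cell = (0.0592/n)·log K = (0.0592/3)(110.5) = +2.181 V.
Since Cu⁺/Cu is the cathode and Al³⁺/Al the anode, E°cell = E°(Cu⁺/Cu) − E°(Al³⁺/Al).
So E°(Al³⁺/Al) = E°(Cu⁺/Cu) − E°cell = (+0.52) − (+2.181) = -1.66 V.

-1.66 V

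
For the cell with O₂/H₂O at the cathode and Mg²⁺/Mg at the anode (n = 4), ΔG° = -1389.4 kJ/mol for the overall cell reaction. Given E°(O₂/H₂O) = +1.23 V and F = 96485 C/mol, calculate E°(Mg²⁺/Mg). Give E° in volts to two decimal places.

-2.37 V

E°cell = −ΔG°/(nF) = −(-1389.4×10³)/((4)(96485)) = +3.600 V.
Since O₂/H₂O is the cathode and Mg²⁺/Mg the anode, E°cell = E°(O₂/H₂O) − E°(Mg²⁺/Mg).
So E°(Mg²⁺/Mg) = E°(O₂/H₂O) − E°cell = (+1.23) − (+3.600) = -2.37 V.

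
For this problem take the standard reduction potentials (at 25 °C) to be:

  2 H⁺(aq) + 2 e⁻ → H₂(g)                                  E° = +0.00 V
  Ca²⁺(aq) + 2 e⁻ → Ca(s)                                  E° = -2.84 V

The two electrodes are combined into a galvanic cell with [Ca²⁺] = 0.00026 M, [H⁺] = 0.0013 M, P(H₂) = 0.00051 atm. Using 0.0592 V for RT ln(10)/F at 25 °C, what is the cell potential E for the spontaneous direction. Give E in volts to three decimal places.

H⁺/H₂ is the cathode (higher E°), Ca²⁺/Ca the anode: E°cell = +0.00 − (-2.84) = +2.84 V, n = 2.
Overall: 2 H⁺(aq) + Ca(s) → H₂(g) + Ca²⁺(aq)
Q = P(H₂)·[Ca²⁺] / ([H⁺]^2); log Q = -1.105.
E = E° − (0.0592/n) log Q = +2.84 − (0.0592/2)(-1.105) = +2.873 V.

+2.873 V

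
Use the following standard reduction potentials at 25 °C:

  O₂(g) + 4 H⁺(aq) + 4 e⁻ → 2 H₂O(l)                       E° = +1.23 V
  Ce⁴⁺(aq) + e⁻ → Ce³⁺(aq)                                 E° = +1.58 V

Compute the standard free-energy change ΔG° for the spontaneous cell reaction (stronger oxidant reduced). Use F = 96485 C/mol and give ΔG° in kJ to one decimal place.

-135.1 kJ

Ce⁴⁺/Ce³⁺ (E° = +1.58 V) is the cathode; O₂/H₂O (E° = +1.23 V) is the anode, so E°cell = +0.35 V.
Balancing electrons gives n = 4 (lcm of 1 and 4).
ΔG° = −nFE° = −(4)(96485)(+0.35) = -135,079 J = -135.1 kJ.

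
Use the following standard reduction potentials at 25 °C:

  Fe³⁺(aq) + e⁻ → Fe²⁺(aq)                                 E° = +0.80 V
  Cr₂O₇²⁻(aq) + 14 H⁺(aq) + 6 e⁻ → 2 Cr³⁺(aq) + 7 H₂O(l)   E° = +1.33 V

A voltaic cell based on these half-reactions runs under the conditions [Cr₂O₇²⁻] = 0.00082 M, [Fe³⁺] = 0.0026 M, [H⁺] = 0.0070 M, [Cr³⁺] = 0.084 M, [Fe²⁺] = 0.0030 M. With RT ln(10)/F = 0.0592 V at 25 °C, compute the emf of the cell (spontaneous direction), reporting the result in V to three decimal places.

Cr₂O₇²⁻/Cr³⁺ is the cathode (higher E°), Fe³⁺/Fe²⁺ the anode: E°cell = +1.33 − (+0.80) = +0.53 V, n = 6.
Overall: Cr₂O₇²⁻(aq) + 14 H⁺(aq) + 6 Fe²⁺(aq) → 2 Cr³⁺(aq) + 7 H₂O(l) + 6 Fe³⁺(aq)
Q = [Cr³⁺]^2·[Fe³⁺]^6 / ([Cr₂O₇²⁻]·[H⁺]^14·[Fe²⁺]^6); log Q = 30.730.
E = E° − (0.0592/n) log Q = +0.53 − (0.0592/6)(30.730) = +0.227 V.

+0.227 V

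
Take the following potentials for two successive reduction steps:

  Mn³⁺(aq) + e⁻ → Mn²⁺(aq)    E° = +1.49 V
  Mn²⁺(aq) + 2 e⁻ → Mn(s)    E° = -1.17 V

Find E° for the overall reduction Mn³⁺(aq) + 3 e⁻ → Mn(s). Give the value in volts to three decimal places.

-0.283 V

Standard free energies of sequential steps add: ΔG°₃ = ΔG°₁ + ΔG°₂, so n₃E°₃ = n₁E°₁ + n₂E°₂.
E°₃ = (1×+1.49 + 2×-1.17) / 3 = (-0.850) / 3 = -0.283 V.
E° values themselves are not directly additive — weighting by electron count is essential.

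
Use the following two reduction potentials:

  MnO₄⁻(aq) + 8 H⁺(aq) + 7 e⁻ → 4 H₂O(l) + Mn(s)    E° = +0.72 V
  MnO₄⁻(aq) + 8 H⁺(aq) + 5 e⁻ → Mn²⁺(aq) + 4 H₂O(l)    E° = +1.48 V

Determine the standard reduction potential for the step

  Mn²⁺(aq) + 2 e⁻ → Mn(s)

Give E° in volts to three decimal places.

Sequential free energies add, so n₃E°₃ = n₁E°₁ + n₂E°₂.
With n₃ = 7, and the known step contributing 5×(+1.48) V, the unknown satisfies 2·E° = 7×(+0.72) − 5×(+1.48) = -2.360.
E° = -2.360 / 2 = -1.180 V.

-1.180 V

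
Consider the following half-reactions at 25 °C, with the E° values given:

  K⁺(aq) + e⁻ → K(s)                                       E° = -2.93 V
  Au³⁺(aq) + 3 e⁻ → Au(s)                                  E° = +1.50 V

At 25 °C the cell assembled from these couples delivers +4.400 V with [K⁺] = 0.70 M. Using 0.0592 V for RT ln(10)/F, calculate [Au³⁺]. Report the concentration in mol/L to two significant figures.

Au³⁺/Au is the cathode, K⁺/K the anode: E°cell = +4.43 V, n = 3.
Overall reaction: Au³⁺(aq) + 3 K(s) → Au(s) + 3 K⁺(aq); Q = [K⁺]^3/[Au³⁺]^1.
From E = E° − (0.0592/n) log Q: log Q = (E° − E)·n/0.0592 = (+4.43 − (+4.400))·3/0.0592 = 1.5203.
So 1·log[Au³⁺] = 3·log(0.7) − log Q = -0.4647 − (1.5203) = -1.9850; [Au³⁺] = 10^(-1.9850) ≈ 0.010 M.

0.010 M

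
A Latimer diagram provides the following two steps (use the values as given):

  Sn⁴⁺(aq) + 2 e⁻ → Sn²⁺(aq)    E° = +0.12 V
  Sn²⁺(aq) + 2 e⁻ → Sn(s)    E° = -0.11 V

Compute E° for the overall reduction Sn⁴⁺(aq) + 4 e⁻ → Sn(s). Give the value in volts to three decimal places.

Standard free energies of sequential steps add: ΔG°₃ = ΔG°₁ + ΔG°₂, so n₃E°₃ = n₁E°₁ + n₂E°₂.
E°₃ = (2×+0.12 + 2×-0.11) / 4 = (+0.020) / 4 = +0.005 V.

+0.005 V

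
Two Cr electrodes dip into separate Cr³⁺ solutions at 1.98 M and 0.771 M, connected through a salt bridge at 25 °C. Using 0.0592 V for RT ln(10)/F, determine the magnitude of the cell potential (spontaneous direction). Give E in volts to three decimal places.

+0.008 V

For a concentration cell E°cell = 0. The 1.98 M side is the cathode (reduction is favoured where [Cr³⁺] is higher).
With n = 3, E = −(0.0592/3) log([Cr³⁺]ₐₙ/[Cr³⁺]꜀ₐₜ) = −(0.0592/3) log(0.771/1.98) = −(0.0592/3)(-0.410) = +0.008 V.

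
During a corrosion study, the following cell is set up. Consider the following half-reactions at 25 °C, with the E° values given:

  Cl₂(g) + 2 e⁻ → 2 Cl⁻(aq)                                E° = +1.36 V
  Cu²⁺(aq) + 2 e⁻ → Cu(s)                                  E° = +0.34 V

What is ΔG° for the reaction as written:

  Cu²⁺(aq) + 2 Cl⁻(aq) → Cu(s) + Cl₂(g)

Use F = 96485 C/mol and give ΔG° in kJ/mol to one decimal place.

+196.8 kJ/mol

As written, Cu²⁺/Cu is reduced (cathode) and Cl₂/Cl⁻ is oxidised (anode), so E°cell = (+0.34) − (+1.36) = -1.02 V.
Balancing electrons gives n = 2.
ΔG° = −nFE° = −(2)(96485)(-1.02) = 196,829 J = +196.8 kJ/mol.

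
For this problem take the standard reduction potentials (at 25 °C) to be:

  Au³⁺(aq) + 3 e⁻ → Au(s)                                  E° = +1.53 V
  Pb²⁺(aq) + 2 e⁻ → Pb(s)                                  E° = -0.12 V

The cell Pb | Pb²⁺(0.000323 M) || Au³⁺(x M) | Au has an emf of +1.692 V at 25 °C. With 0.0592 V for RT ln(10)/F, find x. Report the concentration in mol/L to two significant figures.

0.00078 M

Au³⁺/Au is the cathode, Pb²⁺/Pb the anode: E°cell = +1.65 V, n = 6.
Overall reaction: 2 Au³⁺(aq) + 3 Pb(s) → 2 Au(s) + 3 Pb²⁺(aq); Q = [Pb²⁺]^3/[Au³⁺]^2.
From E = E° − (0.0592/n) log Q: log Q = (E° − E)·n/0.0592 = (+1.65 − (+1.692))·6/0.0592 = -4.2568.
So 2·log[Au³⁺] = 3·log(0.000323) − log Q = -10.4724 − (-4.2568) = -6.2156; log[Au³⁺] = -6.2156 / 2 = -3.1078; [Au³⁺] = 10^(-3.1078) ≈ 0.00078 M.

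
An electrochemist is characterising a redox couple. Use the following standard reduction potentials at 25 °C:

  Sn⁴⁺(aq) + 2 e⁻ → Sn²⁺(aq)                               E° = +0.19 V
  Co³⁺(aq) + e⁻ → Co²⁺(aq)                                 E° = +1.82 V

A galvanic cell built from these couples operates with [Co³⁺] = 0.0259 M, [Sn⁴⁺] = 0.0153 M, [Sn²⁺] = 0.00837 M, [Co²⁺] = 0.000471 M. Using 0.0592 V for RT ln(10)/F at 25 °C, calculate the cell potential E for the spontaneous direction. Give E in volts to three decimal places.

Co³⁺/Co²⁺ is the cathode (higher E°), Sn⁴⁺/Sn²⁺ the anode: E°cell = +1.82 − (+0.19) = +1.63 V, n = 2.
Overall: 2 Co³⁺(aq) + Sn²⁺(aq) → 2 Co²⁺(aq) + Sn⁴⁺(aq)
Q = [Co²⁺]^2·[Sn⁴⁺] / ([Co³⁺]^2·[Sn²⁺]); log Q = -3.219.
E = E° − (0.0592/n) log Q = +1.63 − (0.0592/2)(-3.219) = +1.725 V.

+1.725 V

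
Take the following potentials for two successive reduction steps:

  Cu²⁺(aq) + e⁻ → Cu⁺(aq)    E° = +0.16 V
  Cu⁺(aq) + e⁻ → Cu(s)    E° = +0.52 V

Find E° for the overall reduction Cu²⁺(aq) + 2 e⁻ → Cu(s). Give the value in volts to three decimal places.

+0.340 V

Since ΔG° = −nFE° is additive over sequential reductions, n₃E°₃ = n₁E°₁ + n₂E°₂.
E°₃ = (1×+0.16 + 1×+0.52) / 2 = (+0.680) / 2 = +0.340 V.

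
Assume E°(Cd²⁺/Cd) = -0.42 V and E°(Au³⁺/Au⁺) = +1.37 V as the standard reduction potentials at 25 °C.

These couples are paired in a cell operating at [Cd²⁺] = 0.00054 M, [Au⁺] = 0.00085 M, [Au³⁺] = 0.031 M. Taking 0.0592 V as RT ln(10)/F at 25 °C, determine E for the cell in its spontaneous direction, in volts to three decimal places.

Au³⁺/Au⁺ is the cathode (higher E°), Cd²⁺/Cd the anode: E°cell = +1.37 − (-0.42) = +1.79 V, n = 2.
Overall: Au³⁺(aq) + Cd(s) → Au⁺(aq) + Cd²⁺(aq)
Q = [Au⁺]·[Cd²⁺] / ([Au³⁺]); log Q = -4.830.
E = E° − (0.0592/n) log Q = +1.79 − (0.0592/2)(-4.830) = +1.933 V.

+1.933 V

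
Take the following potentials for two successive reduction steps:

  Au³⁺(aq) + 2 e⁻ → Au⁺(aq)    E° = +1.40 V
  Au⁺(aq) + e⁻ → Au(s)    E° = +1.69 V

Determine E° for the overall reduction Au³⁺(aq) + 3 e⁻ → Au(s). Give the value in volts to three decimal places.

+1.497 V

Since ΔG° = −nFE° is additive over sequential reductions, n₃E°₃ = n₁E°₁ + n₂E°₂.
E°₃ = (2×+1.40 + 1×+1.69) / 3 = (+4.490) / 3 = +1.497 V.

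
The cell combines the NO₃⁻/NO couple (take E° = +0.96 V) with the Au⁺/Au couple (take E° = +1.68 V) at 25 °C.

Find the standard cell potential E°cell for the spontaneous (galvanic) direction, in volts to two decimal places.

The Au⁺/Au couple has the higher reduction potential, so it is the cathode; NO₃⁻/NO is oxidised at the anode.
E°cell = E°(cathode) − E°(anode) = (+1.68) − (+0.96) = +0.72 V.
Since E°cell > 0, the reaction is spontaneous under standard conditions.

+0.72 V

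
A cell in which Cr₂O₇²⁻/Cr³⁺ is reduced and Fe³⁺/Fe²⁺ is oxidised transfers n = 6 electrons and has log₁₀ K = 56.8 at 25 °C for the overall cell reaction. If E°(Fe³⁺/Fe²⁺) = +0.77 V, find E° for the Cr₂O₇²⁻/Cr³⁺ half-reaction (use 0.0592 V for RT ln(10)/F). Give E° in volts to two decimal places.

E°cell = (0.0592/n)·log K = (0.0592/6)(56.8) = +0.560 V.
Since Cr₂O₇²⁻/Cr³⁺ is the cathode and Fe³⁺/Fe²⁺ the anode, E°cell = E°(Cr₂O₇²⁻/Cr³⁺) − E°(Fe³⁺/Fe²⁺).
So E°(Cr₂O₇²⁻/Cr³⁺) = E°cell + E°(Fe³⁺/Fe²⁺) = +0.560 + (+0.77) = +1.33 V.

+1.33 V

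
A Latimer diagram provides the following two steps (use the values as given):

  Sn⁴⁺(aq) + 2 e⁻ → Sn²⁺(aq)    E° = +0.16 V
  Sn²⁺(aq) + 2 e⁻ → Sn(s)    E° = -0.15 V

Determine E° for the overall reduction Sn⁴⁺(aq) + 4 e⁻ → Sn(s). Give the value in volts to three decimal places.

Since ΔG° = −nFE° is additive over sequential reductions, n₃E°₃ = n₁E°₁ + n₂E°₂.
E°₃ = (2×+0.16 + 2×-0.15) / 4 = (+0.020) / 4 = +0.005 V.

+0.005 V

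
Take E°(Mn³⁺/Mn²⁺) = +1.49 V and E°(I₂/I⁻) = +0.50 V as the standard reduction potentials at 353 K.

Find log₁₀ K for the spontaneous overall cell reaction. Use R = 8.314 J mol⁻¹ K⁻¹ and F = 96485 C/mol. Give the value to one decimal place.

28.3

Cathode: Mn³⁺/Mn²⁺; anode: I₂/I⁻. E°cell = (+1.49) − (+0.50) = +0.99 V, with n = 2.
ΔG° = −nFE° = −RT ln K, so ln K = nFE°/(RT) = (2)(96485)(+0.99) / ((8.314)(353)) = 65.094.
log₁₀ K = 65.094 / ln 10 = 28.3.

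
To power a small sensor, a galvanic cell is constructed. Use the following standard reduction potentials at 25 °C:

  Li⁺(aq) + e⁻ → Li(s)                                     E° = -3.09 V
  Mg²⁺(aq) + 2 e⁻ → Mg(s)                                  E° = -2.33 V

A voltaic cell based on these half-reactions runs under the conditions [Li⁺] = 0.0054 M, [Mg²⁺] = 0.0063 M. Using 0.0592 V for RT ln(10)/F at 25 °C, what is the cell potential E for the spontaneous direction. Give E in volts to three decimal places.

Mg²⁺/Mg is the cathode (higher E°), Li⁺/Li the anode: E°cell = -2.33 − (-3.09) = +0.76 V, n = 2.
Overall: Mg²⁺(aq) + 2 Li(s) → Mg(s) + 2 Li⁺(aq)
Q = [Li⁺]^2 / ([Mg²⁺]); log Q = -2.335.
E = E° − (0.0592/n) log Q = +0.76 − (0.0592/2)(-2.335) = +0.829 V.

+0.829 V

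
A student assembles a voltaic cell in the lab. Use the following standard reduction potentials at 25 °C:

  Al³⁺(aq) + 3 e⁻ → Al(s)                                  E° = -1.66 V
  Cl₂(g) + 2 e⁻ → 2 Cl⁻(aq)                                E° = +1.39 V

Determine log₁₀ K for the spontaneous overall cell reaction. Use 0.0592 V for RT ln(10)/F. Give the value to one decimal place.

Cathode: Cl₂/Cl⁻; anode: Al³⁺/Al. E°cell = +3.05 V, n = 6.
log K = nE°cell / 0.0592 = (6)(+3.05) / 0.0592 = 309.1.

309.1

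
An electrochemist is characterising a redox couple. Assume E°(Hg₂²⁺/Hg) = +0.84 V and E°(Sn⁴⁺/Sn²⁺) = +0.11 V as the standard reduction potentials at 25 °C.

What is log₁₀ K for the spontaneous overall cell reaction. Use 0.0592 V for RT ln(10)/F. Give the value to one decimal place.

Cathode: Hg₂²⁺/Hg; anode: Sn⁴⁺/Sn²⁺. E°cell = +0.73 V, n = 2.
log K = nE°cell / 0.0592 = (2)(+0.73) / 0.0592 = 24.7.

24.7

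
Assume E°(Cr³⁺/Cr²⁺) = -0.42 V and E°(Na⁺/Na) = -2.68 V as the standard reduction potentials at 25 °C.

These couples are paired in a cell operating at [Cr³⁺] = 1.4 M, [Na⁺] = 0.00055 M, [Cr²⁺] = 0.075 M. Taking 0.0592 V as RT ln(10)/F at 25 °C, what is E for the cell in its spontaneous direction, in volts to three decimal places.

+2.528 V

Cr³⁺/Cr²⁺ is the cathode (higher E°), Na⁺/Na the anode: E°cell = -0.42 − (-2.68) = +2.26 V, n = 1.
Overall: Cr³⁺(aq) + Na(s) → Cr²⁺(aq) + Na⁺(aq)
Q = [Cr²⁺]·[Na⁺] / ([Cr³⁺]); log Q = -4.531.
E = E° − (0.0592/n) log Q = +2.26 − (0.0592/1)(-4.531) = +2.528 V.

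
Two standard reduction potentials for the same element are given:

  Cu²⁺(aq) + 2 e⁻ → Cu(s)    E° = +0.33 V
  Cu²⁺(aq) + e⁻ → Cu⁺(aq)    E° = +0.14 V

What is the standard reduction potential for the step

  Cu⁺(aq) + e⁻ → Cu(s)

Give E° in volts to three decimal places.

+0.520 V

Sequential free energies add, so n₃E°₃ = n₁E°₁ + n₂E°₂.
With n₃ = 2, and the known step contributing 1×(+0.14) V, the unknown satisfies 1·E° = 2×(+0.33) − 1×(+0.14) = +0.520.
E° = +0.520 / 1 = +0.520 V.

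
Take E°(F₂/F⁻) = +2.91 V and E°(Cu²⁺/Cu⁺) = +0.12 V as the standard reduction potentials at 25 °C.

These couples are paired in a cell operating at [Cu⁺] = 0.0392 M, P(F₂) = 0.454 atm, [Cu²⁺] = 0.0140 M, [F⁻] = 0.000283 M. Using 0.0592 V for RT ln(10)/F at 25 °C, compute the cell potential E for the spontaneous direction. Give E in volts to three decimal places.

+3.016 V

F₂/F⁻ is the cathode (higher E°), Cu²⁺/Cu⁺ the anode: E°cell = +2.91 − (+0.12) = +2.79 V, n = 2.
Overall: F₂(g) + 2 Cu⁺(aq) → 2 F⁻(aq) + 2 Cu²⁺(aq)
Q = [F⁻]^2·[Cu²⁺]^2 / (P(F₂)·[Cu⁺]^2); log Q = -7.648.
E = E° − (0.0592/n) log Q = +2.79 − (0.0592/2)(-7.648) = +3.016 V.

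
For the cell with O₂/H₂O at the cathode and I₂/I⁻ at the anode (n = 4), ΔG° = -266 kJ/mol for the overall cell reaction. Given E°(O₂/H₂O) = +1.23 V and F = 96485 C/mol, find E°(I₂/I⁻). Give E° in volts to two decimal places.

+0.54 V

E°cell = −ΔG°/(nF) = −(-266×10³)/((4)(96485)) = +0.689 V.
Since O₂/H₂O is the cathode and I₂/I⁻ the anode, E°cell = E°(O₂/H₂O) − E°(I₂/I⁻).
So E°(I₂/I⁻) = E°(O₂/H₂O) − E°cell = (+1.23) − (+0.689) = +0.54 V.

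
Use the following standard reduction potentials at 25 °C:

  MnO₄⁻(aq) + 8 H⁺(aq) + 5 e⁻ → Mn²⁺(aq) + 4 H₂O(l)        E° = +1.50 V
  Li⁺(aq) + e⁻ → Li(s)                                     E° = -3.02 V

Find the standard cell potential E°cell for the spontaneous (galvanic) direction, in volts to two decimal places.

The MnO₄⁻/Mn²⁺ couple has the higher reduction potential, so it is the cathode; Li⁺/Li is oxidised at the anode.
E°cell = E°(cathode) − E°(anode) = (+1.50) − (-3.02) = +4.52 V.

+4.52 V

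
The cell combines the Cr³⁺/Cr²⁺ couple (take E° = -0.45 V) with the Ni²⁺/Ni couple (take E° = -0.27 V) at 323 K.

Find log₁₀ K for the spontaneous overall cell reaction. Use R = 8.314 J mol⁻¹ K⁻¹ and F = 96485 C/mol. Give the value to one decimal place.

Cathode: Ni²⁺/Ni; anode: Cr³⁺/Cr²⁺. E°cell = (-0.27) − (-0.45) = +0.18 V, with n = 2.
ΔG° = −nFE° = −RT ln K, so ln K = nFE°/(RT) = (2)(96485)(+0.18) / ((8.314)(323)) = 12.935.
log₁₀ K = 12.935 / ln 10 = 5.6.

5.6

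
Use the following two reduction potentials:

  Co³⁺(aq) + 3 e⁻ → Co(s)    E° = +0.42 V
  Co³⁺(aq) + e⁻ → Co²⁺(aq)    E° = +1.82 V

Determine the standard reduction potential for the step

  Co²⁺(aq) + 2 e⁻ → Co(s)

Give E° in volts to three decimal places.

Sequential free energies add, so n₃E°₃ = n₁E°₁ + n₂E°₂.
With n₃ = 3, and the known step contributing 1×(+1.82) V, the unknown satisfies 2·E° = 3×(+0.42) − 1×(+1.82) = -0.560.
E° = -0.560 / 2 = -0.280 V.

-0.280 V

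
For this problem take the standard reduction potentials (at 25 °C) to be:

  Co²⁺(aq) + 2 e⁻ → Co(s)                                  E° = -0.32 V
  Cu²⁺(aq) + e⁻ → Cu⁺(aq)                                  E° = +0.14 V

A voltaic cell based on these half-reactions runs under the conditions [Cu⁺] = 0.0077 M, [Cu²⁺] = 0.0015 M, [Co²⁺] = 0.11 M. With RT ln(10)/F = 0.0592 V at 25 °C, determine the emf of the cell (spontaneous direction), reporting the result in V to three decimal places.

+0.446 V

Cu²⁺/Cu⁺ is the cathode (higher E°), Co²⁺/Co the anode: E°cell = +0.14 − (-0.32) = +0.46 V, n = 2.
Overall: 2 Cu²⁺(aq) + Co(s) → 2 Cu⁺(aq) + Co²⁺(aq)
Q = [Cu⁺]^2·[Co²⁺] / ([Cu²⁺]^2); log Q = 0.462.
E = E° − (0.0592/n) log Q = +0.46 − (0.0592/2)(0.462) = +0.446 V.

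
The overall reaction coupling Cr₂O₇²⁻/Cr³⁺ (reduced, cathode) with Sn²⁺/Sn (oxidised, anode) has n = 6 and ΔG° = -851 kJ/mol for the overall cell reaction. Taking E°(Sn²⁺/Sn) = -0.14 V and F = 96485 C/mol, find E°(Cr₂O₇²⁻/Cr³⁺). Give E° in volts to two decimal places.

+1.33 V

E°cell = −ΔG°/(nF) = −(-851×10³)/((6)(96485)) = +1.470 V.
Since Cr₂O₇²⁻/Cr³⁺ is the cathode and Sn²⁺/Sn the anode, E°cell = E°(Cr₂O₇²⁻/Cr³⁺) − E°(Sn²⁺/Sn).
So E°(Cr₂O₇²⁻/Cr³⁺) = E°cell + E°(Sn²⁺/Sn) = +1.470 + (-0.14) = +1.33 V.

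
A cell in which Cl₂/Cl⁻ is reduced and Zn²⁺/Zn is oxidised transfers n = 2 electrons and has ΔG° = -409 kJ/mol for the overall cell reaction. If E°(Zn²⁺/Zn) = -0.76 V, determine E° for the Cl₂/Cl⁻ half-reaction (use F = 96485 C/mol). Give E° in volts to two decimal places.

E°cell = −ΔG°/(nF) = −(-409×10³)/((2)(96485)) = +2.120 V.
Since Cl₂/Cl⁻ is the cathode and Zn²⁺/Zn the anode, E°cell = E°(Cl₂/Cl⁻) − E°(Zn²⁺/Zn).
So E°(Cl₂/Cl⁻) = E°cell + E°(Zn²⁺/Zn) = +2.120 + (-0.76) = +1.36 V.

+1.36 V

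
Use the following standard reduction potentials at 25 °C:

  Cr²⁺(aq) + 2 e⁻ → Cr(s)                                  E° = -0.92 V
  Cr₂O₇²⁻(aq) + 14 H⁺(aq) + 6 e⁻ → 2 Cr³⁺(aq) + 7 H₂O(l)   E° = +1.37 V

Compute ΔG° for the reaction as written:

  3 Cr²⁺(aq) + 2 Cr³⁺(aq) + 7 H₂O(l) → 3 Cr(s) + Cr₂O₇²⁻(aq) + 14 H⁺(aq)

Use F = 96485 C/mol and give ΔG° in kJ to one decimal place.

+1325.7 kJ

As written, Cr²⁺/Cr is reduced (cathode) and Cr₂O₇²⁻/Cr³⁺ is oxidised (anode), so E°cell = (-0.92) − (+1.37) = -2.29 V.
Balancing electrons gives n = 6.
ΔG° = −nFE° = −(6)(96485)(-2.29) = 1,325,704 J = +1325.7 kJ.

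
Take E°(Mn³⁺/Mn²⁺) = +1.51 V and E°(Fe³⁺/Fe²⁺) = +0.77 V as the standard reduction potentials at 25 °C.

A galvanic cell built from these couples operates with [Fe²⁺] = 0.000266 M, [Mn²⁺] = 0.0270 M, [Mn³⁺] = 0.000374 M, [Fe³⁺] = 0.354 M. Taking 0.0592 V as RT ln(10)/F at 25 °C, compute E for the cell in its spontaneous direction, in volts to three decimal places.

+0.445 V

Mn³⁺/Mn²⁺ is the cathode (higher E°), Fe³⁺/Fe²⁺ the anode: E°cell = +1.51 − (+0.77) = +0.74 V, n = 1.
Overall: Mn³⁺(aq) + Fe²⁺(aq) → Mn²⁺(aq) + Fe³⁺(aq)
Q = [Mn²⁺]·[Fe³⁺] / ([Mn³⁺]·[Fe²⁺]); log Q = 4.983.
E = E° − (0.0592/n) log Q = +0.74 − (0.0592/1)(4.983) = +0.445 V.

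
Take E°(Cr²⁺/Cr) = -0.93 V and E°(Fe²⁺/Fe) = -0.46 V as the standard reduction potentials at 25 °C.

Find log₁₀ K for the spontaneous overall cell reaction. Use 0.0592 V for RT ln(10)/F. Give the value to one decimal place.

Cathode: Fe²⁺/Fe; anode: Cr²⁺/Cr. E°cell = +0.47 V, n = 2.
log K = nE°cell / 0.0592 = (2)(+0.47) / 0.0592 = 15.9.

15.9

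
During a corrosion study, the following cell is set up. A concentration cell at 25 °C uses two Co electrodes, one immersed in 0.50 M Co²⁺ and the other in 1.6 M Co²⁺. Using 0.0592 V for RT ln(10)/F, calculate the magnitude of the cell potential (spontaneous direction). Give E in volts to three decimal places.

+0.015 V

For a concentration cell E°cell = 0. The 1.6 M side is the cathode (reduction is favoured where [Co²⁺] is higher).
With n = 2, E = −(0.0592/2) log([Co²⁺]ₐₙ/[Co²⁺]꜀ₐₜ) = −(0.0592/2) log(0.5/1.6) = −(0.0592/2)(-0.505) = +0.015 V.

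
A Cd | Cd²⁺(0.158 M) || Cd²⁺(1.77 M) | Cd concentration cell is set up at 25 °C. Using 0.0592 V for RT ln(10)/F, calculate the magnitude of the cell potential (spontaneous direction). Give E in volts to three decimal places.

+0.031 V

For a concentration cell E°cell = 0. The 1.77 M side is the cathode (reduction is favoured where [Cd²⁺] is higher).
With n = 2, E = −(0.0592/2) log([Cd²⁺]ₐₙ/[Cd²⁺]꜀ₐₜ) = −(0.0592/2) log(0.158/1.77) = −(0.0592/2)(-1.049) = +0.031 V.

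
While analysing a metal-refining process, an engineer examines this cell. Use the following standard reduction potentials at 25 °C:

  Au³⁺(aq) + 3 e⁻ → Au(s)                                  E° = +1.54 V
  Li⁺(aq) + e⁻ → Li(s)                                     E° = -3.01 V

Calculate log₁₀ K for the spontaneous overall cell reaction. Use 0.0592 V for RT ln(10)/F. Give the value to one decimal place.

Cathode: Au³⁺/Au; anode: Li⁺/Li. E°cell = +4.55 V, n = 3.
log K = nE°cell / 0.0592 = (3)(+4.55) / 0.0592 = 230.6.

230.6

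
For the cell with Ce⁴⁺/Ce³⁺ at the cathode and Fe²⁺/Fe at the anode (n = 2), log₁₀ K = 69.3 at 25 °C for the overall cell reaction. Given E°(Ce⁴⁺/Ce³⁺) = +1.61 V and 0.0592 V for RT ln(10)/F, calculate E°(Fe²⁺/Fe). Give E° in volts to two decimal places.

-0.44 V

E°cell = (0.0592/n)·log K = (0.0592/2)(69.3) = +2.051 V.
Since Ce⁴⁺/Ce³⁺ is the cathode and Fe²⁺/Fe the anode, E°cell = E°(Ce⁴⁺/Ce³⁺) − E°(Fe²⁺/Fe).
So E°(Fe²⁺/Fe) = E°(Ce⁴⁺/Ce³⁺) − E°cell = (+1.61) − (+2.051) = -0.44 V.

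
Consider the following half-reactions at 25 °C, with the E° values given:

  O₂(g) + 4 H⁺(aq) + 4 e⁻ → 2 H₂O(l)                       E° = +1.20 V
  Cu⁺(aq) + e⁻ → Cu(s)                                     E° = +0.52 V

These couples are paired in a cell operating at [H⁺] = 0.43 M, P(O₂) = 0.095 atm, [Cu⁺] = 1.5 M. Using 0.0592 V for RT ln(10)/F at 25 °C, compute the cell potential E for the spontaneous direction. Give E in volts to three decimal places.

O₂/H₂O is the cathode (higher E°), Cu⁺/Cu the anode: E°cell = +1.20 − (+0.52) = +0.68 V, n = 4.
Overall: O₂(g) + 4 H⁺(aq) + 4 Cu(s) → 2 H₂O(l) + 4 Cu⁺(aq)
Q = [Cu⁺]^4 / (P(O₂)·[H⁺]^4); log Q = 3.193.
E = E° − (0.0592/n) log Q = +0.68 − (0.0592/4)(3.193) = +0.633 V.

+0.633 V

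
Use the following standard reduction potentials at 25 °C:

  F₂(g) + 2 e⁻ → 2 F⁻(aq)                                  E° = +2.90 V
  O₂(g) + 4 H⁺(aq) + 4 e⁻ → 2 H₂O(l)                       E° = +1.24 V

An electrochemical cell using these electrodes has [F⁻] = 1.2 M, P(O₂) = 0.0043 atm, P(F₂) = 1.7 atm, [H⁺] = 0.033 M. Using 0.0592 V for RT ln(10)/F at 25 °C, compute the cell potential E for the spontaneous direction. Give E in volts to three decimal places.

F₂/F⁻ is the cathode (higher E°), O₂/H₂O the anode: E°cell = +2.90 − (+1.24) = +1.66 V, n = 4.
Overall: 2 F₂(g) + 2 H₂O(l) → 4 F⁻(aq) + O₂(g) + 4 H⁺(aq)
Q = [F⁻]^4·P(O₂)·[H⁺]^4 / (P(F₂)^2); log Q = -8.437.
E = E° − (0.0592/n) log Q = +1.66 − (0.0592/4)(-8.437) = +1.785 V.

+1.785 V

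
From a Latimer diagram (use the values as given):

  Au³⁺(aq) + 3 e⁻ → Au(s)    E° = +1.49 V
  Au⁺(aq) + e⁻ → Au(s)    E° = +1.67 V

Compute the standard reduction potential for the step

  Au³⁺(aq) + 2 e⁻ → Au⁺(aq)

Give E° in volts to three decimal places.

+1.400 V

Sequential free energies add, so n₃E°₃ = n₁E°₁ + n₂E°₂.
With n₃ = 3, and the known step contributing 1×(+1.67) V, the unknown satisfies 2·E° = 3×(+1.49) − 1×(+1.67) = +2.800.
E° = +2.800 / 2 = +1.400 V.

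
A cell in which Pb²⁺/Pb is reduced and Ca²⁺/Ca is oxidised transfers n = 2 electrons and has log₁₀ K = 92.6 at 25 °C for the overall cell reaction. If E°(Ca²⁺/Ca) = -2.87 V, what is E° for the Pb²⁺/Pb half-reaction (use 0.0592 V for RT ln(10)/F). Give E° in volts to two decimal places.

-0.13 V

E°cell = (0.0592/n)·log K = (0.0592/2)(92.6) = +2.741 V.
Since Pb²⁺/Pb is the cathode and Ca²⁺/Ca the anode, E°cell = E°(Pb²⁺/Pb) − E°(Ca²⁺/Ca).
So E°(Pb²⁺/Pb) = E°cell + E°(Ca²⁺/Ca) = +2.741 + (-2.87) = -0.13 V.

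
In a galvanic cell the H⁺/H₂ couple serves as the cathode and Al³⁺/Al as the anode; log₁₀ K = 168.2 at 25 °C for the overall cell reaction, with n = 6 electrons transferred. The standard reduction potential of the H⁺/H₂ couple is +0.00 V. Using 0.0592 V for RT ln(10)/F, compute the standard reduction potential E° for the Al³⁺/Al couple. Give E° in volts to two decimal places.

E°cell = (0.0592/n)·log K = (0.0592/6)(168.2) = +1.660 V.
Since H⁺/H₂ is the cathode and Al³⁺/Al the anode, E°cell = E°(H⁺/H₂) − E°(Al³⁺/Al).
So E°(Al³⁺/Al) = E°(H⁺/H₂) − E°cell = (+0.00) − (+1.660) = -1.66 V.

-1.66 V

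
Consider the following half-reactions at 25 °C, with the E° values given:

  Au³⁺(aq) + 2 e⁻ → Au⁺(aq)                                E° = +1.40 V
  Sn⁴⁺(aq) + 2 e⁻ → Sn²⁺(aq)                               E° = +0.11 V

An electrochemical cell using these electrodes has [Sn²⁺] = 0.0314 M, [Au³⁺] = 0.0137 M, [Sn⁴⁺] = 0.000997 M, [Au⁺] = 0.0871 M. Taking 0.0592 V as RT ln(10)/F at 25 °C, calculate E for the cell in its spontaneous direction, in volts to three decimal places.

+1.311 V

Au³⁺/Au⁺ is the cathode (higher E°), Sn⁴⁺/Sn²⁺ the anode: E°cell = +1.40 − (+0.11) = +1.29 V, n = 2.
Overall: Au³⁺(aq) + Sn²⁺(aq) → Au⁺(aq) + Sn⁴⁺(aq)
Q = [Au⁺]·[Sn⁴⁺] / ([Au³⁺]·[Sn²⁺]); log Q = -0.695.
E = E° − (0.0592/n) log Q = +1.29 − (0.0592/2)(-0.695) = +1.311 V.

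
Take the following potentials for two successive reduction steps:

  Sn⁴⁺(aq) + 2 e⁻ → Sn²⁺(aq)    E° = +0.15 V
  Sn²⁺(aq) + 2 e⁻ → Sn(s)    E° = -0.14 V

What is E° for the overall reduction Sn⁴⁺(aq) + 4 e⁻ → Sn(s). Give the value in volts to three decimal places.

Adding the free-energy changes (−nFE°) of the two steps gives −n₃FE°₃ = −n₁FE°₁ − n₂FE°₂.
E°₃ = (2×+0.15 + 2×-0.14) / 4 = (+0.020) / 4 = +0.005 V.

+0.005 V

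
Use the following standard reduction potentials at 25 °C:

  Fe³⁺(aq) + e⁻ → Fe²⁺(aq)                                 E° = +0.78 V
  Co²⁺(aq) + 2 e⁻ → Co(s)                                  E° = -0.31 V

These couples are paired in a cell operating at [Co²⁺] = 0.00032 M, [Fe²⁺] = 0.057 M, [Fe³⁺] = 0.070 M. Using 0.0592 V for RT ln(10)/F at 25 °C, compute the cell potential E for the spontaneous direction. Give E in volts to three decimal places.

+1.199 V

Fe³⁺/Fe²⁺ is the cathode (higher E°), Co²⁺/Co the anode: E°cell = +0.78 − (-0.31) = +1.09 V, n = 2.
Overall: 2 Fe³⁺(aq) + Co(s) → 2 Fe²⁺(aq) + Co²⁺(aq)
Q = [Fe²⁺]^2·[Co²⁺] / ([Fe³⁺]^2); log Q = -3.673.
E = E° − (0.0592/n) log Q = +1.09 − (0.0592/2)(-3.673) = +1.199 V.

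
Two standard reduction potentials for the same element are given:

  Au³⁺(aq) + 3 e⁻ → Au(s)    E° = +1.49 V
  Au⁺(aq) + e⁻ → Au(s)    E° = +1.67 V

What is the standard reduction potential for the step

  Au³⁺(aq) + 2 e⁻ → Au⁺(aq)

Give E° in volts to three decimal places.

Sequential free energies add, so n₃E°₃ = n₁E°₁ + n₂E°₂.
With n₃ = 3, and the known step contributing 1×(+1.67) V, the unknown satisfies 2·E° = 3×(+1.49) − 1×(+1.67) = +2.800.
E° = +2.800 / 2 = +1.400 V.

+1.400 V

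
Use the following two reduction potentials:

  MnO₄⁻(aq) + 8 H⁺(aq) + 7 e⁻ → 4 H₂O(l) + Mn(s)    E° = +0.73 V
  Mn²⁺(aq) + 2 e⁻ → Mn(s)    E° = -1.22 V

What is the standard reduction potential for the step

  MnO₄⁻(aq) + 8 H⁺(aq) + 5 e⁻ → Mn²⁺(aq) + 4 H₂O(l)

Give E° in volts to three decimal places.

+1.510 V

Sequential free energies add, so n₃E°₃ = n₁E°₁ + n₂E°₂.
With n₃ = 7, and the known step contributing 2×(-1.22) V, the unknown satisfies 5·E° = 7×(+0.73) − 2×(-1.22) = +7.550.
E° = +7.550 / 5 = +1.510 V.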